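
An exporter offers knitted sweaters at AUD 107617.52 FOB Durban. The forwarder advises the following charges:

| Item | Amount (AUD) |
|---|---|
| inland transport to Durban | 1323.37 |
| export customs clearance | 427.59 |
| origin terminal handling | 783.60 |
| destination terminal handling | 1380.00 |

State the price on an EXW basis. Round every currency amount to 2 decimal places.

EXW price: AUD 105082.96

Not relevant to the conversion: destination terminal — on the buyer under both terms; not part of either seller's price.
From FOB to EXW, the seller no longer bears: inland to port, export clearance, origin terminal.
EXW price = 107617.52 − 1323.37 − 427.59 − 783.60 = 105082.96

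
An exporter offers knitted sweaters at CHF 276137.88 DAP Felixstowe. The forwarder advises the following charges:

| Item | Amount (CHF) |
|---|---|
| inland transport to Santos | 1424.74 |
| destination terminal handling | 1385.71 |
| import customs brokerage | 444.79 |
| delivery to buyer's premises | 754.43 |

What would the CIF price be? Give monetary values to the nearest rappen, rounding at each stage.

Not relevant to the conversion: inland to port — on the seller under both DAP and CIF; already in the DAP price and stays in the CIF price. brokerage — on the buyer under both terms; not part of either seller's price.
From DAP to CIF, the seller no longer bears: destination terminal, delivery.
CIF price = 276137.88 − 1385.71 − 754.43 = 273997.74

CIF price: CHF 273997.74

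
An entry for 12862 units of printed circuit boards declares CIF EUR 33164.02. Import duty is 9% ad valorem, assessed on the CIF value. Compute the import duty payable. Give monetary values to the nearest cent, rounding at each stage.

Import duty = 33164.02 × 9% = 2984.76

Import duty: EUR 2984.76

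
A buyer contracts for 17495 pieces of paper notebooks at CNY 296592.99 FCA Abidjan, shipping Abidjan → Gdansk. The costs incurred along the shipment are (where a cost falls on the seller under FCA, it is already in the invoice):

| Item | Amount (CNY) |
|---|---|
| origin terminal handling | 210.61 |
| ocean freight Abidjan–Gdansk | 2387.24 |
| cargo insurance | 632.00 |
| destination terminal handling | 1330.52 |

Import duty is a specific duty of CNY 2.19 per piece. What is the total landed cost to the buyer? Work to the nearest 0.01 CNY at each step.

FCA: the seller delivers export-cleared goods to the carrier; the buyer bears costs from that point.
CIF value = FCA price + origin terminal + freight + insurance = 296592.99 + 210.61 + 2387.24 + 632.00 = 299822.84
Import duty = 17495 × 2.19 = 38314.05
Buyer bears: origin terminal 210.61 + freight 2387.24 + insurance 632.00 + destination terminal 1330.52 + duty 38314.05 = 42874.42
Landed cost = invoice 296592.99 + 42874.42 = 339467.41

Total landed cost: CNY 339467.41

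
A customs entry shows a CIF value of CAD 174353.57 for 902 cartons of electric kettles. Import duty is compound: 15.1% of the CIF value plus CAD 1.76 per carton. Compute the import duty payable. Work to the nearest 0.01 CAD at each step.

Ad valorem component: 174353.57 × 15.1% = 26327.39
Specific component: 902 × 1.76 = 1587.52
Import duty = 26327.39 + 1587.52 = 27914.91

Import duty: CAD 27914.91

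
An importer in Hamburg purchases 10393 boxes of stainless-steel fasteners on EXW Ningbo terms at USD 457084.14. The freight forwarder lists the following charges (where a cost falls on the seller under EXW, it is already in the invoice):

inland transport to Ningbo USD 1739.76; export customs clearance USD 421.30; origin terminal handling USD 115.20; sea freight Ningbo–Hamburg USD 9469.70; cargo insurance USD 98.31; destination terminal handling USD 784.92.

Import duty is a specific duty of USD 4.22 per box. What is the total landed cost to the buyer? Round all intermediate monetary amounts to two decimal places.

EXW: the seller makes goods available at their premises; the buyer bears all onward costs.
CIF value = EXW price + inland to port + export clearance + origin terminal + freight + insurance = 457084.14 + 1739.76 + 421.30 + 115.20 + 9469.70 + 98.31 = 468928.41
Import duty = 10393 × 4.22 = 43858.46
Buyer bears: inland to port 1739.76 + export clearance 421.30 + origin terminal 115.20 + freight 9469.70 + insurance 98.31 + destination terminal 784.92 + duty 43858.46 = 56487.65
Landed cost = invoice 457084.14 + 56487.65 = 513571.79

Total landed cost: USD 513571.79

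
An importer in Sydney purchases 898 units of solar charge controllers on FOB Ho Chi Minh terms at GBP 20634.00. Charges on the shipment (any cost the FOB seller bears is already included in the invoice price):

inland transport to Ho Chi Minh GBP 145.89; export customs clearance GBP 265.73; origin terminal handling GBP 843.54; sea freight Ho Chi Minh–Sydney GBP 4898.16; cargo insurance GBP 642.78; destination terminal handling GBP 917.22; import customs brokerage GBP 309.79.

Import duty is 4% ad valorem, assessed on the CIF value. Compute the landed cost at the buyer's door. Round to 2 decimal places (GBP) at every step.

FOB: the seller bears costs until goods are on board at the origin port; the buyer bears freight, insurance and all costs thereafter.
Already in the invoice (seller's account under FOB): inland to port, export clearance, origin terminal — exclude.
CIF value = FOB price + freight + insurance = 20634.00 + 4898.16 + 642.78 = 26174.94
Import duty = 26174.94 × 4% = 1047.00
Buyer bears: freight 4898.16 + insurance 642.78 + destination terminal 917.22 + brokerage 309.79 + duty 1047.00 = 7814.95
Landed cost = invoice 20634.00 + 7814.95 = 28448.95

Total landed cost: GBP 28448.95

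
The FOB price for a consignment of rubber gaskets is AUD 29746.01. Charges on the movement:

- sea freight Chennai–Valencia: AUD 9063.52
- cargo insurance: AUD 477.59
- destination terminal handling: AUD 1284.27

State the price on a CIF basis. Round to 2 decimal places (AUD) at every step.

Not relevant to the conversion: destination terminal — on the buyer under both terms; not part of either seller's price.
From FOB to CIF, the seller additionally bears: freight, insurance.
CIF price = 29746.01 + 9063.52 + 477.59 = 39287.12

CIF price: AUD 39287.12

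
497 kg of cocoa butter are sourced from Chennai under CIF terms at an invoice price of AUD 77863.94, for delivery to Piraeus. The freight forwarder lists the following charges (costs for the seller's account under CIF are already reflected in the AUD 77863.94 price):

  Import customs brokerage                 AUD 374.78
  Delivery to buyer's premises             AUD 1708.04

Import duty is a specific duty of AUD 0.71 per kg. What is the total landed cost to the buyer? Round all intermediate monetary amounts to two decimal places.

Total landed cost: AUD 80299.63

CIF: the seller pays costs through ocean freight and marine insurance to the destination port.
The CIF price already equals the CIF value: 77863.94
Import duty = 497 × 0.71 = 352.87
Buyer bears: brokerage 374.78 + delivery 1708.04 + duty 352.87 = 2435.69
Landed cost = invoice 77863.94 + 2435.69 = 80299.63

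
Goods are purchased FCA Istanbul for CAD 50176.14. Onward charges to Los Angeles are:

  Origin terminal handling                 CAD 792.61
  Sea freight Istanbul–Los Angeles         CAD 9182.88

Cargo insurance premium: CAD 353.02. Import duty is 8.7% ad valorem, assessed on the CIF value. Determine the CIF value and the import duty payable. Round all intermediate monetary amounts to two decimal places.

CIF value: CAD 60504.65; import duty: CAD 5263.90

CIF = FCA price + pre-shipment costs + freight + insurance
CIF = 50176.14 + 792.61 + 9182.88 + 353.02 = 60504.65
Import duty = 60504.65 × 8.7% = 5263.90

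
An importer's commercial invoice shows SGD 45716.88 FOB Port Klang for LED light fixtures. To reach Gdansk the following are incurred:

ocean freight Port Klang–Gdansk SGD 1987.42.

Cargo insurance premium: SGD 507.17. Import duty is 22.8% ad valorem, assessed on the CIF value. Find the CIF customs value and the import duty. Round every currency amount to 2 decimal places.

CIF value: SGD 48211.47; import duty: SGD 10992.22

CIF = FOB price + freight + insurance
CIF = 45716.88 + 1987.42 + 507.17 = 48211.47
Import duty = 48211.47 × 22.8% = 10992.22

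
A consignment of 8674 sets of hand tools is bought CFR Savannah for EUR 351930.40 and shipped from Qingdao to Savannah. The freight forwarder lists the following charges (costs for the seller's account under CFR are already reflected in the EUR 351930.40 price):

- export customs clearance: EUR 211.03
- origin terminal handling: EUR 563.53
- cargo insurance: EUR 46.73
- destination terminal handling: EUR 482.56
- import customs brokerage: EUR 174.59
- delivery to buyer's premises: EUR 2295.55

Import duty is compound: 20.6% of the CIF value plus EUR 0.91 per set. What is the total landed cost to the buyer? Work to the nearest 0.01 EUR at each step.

CFR: the seller pays costs through ocean freight to the destination port, but not insurance.
Already in the invoice (seller's account under CFR): export clearance, origin terminal — exclude.
CIF value = CFR price + insurance = 351930.40 + 46.73 = 351977.13
Ad valorem component: 351977.13 × 20.6% = 72507.29
Specific component: 8674 × 0.91 = 7893.34
Import duty = 72507.29 + 7893.34 = 80400.63
Buyer bears: insurance 46.73 + destination terminal 482.56 + brokerage 174.59 + delivery 2295.55 + duty 80400.63 = 83400.06
Landed cost = invoice 351930.40 + 83400.06 = 435330.46

Total landed cost: EUR 435330.46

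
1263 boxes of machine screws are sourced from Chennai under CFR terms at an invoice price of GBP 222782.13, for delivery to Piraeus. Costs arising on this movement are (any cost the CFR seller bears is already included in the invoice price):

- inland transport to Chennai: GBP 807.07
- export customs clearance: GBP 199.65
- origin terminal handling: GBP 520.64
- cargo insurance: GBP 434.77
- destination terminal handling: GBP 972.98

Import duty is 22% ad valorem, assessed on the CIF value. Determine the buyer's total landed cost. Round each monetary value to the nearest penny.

CFR: the seller pays costs through ocean freight to the destination port, but not insurance.
Already in the invoice (seller's account under CFR): inland to port, export clearance, origin terminal — exclude.
CIF value = CFR price + insurance = 222782.13 + 434.77 = 223216.90
Import duty = 223216.90 × 22% = 49107.72
Buyer bears: insurance 434.77 + destination terminal 972.98 + duty 49107.72 = 50515.47
Landed cost = invoice 222782.13 + 50515.47 = 273297.60

Total landed cost: GBP 273297.60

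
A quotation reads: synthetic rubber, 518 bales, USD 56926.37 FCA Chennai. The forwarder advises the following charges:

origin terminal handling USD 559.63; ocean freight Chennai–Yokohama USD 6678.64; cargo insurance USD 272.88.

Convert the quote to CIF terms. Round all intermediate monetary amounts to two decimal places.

CIF price: USD 64437.52

From FCA to CIF, the seller additionally bears: origin terminal, freight, insurance.
CIF price = 56926.37 + 559.63 + 6678.64 + 272.88 = 64437.52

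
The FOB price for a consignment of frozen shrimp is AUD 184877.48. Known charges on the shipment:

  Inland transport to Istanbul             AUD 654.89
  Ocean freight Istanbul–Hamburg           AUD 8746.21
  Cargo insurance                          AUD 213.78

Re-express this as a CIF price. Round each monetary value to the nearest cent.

Not relevant to the conversion: inland to port — on the seller under both FOB and CIF; already in the FOB price and stays in the CIF price.
From FOB to CIF, the seller additionally bears: freight, insurance.
CIF price = 184877.48 + 8746.21 + 213.78 = 193837.47

CIF price: AUD 193837.47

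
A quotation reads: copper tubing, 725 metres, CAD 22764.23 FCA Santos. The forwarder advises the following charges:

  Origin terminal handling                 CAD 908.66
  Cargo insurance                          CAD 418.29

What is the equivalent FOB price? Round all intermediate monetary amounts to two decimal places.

Not relevant to the conversion: insurance — on the buyer under both terms; not part of either seller's price.
From FCA to FOB, the seller additionally bears: origin terminal.
FOB price = 22764.23 + 908.66 = 23672.89

FOB price: CAD 23672.89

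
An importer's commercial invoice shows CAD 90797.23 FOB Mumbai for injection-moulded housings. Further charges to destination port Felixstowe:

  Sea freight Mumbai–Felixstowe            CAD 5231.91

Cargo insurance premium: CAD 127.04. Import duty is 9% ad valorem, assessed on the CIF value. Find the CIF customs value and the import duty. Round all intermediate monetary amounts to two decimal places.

CIF value: CAD 96156.18; import duty: CAD 8654.06

CIF = FOB price + freight + insurance
CIF = 90797.23 + 5231.91 + 127.04 = 96156.18
Import duty = 96156.18 × 9% = 8654.06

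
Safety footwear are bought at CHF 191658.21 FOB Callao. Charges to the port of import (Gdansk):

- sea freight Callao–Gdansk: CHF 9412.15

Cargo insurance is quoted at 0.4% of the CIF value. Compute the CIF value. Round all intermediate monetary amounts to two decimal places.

CIF value: CHF 201877.87

Let C be the CIF value. C = FOB price + freight + 0.4% × C
C − 0.4% × C = 191658.21 + 9412.15
0.996 × C = 201070.36
C = 201070.36 / 0.996 = 201877.87
Insurance premium = 0.4% × 201877.87 = 807.51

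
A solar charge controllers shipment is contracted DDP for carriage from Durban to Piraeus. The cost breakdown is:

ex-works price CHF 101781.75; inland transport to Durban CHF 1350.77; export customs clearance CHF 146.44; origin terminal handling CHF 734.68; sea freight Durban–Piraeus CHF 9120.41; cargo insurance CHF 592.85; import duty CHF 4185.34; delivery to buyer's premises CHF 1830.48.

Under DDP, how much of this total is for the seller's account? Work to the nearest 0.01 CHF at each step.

DDP: the seller bears all costs including import duty.
Seller's account: goods 101781.75 + inland to port 1350.77 + export clearance 146.44 + origin terminal 734.68 + freight 9120.41 + insurance 592.85 + duty 4185.34 + delivery 1830.48 = 119742.72
Buyer's account: 0.00

Seller's account: CHF 119742.72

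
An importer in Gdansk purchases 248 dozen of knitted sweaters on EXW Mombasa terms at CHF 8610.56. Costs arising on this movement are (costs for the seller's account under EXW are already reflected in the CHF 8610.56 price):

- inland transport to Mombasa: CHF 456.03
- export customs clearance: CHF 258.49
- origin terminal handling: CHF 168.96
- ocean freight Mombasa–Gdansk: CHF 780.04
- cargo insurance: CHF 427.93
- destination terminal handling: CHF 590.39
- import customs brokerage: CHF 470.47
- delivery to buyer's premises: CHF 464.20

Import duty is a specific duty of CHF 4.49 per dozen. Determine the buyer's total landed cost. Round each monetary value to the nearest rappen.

Total landed cost: CHF 13340.59

EXW: the seller makes goods available at their premises; the buyer bears all onward costs.
CIF value = EXW price + inland to port + export clearance + origin terminal + freight + insurance = 8610.56 + 456.03 + 258.49 + 168.96 + 780.04 + 427.93 = 10702.01
Import duty = 248 × 4.49 = 1113.52
Buyer bears: inland to port 456.03 + export clearance 258.49 + origin terminal 168.96 + freight 780.04 + insurance 427.93 + destination terminal 590.39 + brokerage 470.47 + delivery 464.20 + duty 1113.52 = 4730.03
Landed cost = invoice 8610.56 + 4730.03 = 13340.59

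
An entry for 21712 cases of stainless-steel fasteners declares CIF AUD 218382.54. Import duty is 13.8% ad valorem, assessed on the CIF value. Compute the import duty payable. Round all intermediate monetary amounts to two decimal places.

Import duty: AUD 30136.79

Import duty = 218382.54 × 13.8% = 30136.79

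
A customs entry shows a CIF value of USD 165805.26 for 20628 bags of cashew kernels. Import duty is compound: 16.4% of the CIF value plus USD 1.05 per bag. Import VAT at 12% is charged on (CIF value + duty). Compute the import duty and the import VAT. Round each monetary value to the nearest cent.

Import duty: USD 48851.46; import VAT: USD 25758.81

Ad valorem component: 165805.26 × 16.4% = 27192.06
Specific component: 20628 × 1.05 = 21659.40
Import duty = 27192.06 + 21659.40 = 48851.46
VAT base = CIF + duty = 165805.26 + 48851.46 = 214656.72
Import VAT = 214656.72 × 12% = 25758.81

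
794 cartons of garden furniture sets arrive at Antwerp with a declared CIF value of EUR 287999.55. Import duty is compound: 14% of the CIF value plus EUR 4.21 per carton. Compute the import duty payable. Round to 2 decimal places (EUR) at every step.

Import duty: EUR 43662.68

Ad valorem component: 287999.55 × 14% = 40319.94
Specific component: 794 × 4.21 = 3342.74
Import duty = 40319.94 + 3342.74 = 43662.68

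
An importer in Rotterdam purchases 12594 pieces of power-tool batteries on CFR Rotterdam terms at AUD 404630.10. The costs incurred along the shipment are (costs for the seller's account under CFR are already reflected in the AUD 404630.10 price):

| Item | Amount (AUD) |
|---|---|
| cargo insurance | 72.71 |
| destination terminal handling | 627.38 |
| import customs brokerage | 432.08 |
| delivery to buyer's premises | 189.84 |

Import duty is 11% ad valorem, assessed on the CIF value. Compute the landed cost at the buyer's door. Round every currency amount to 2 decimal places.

CFR: the seller pays costs through ocean freight to the destination port, but not insurance.
CIF value = CFR price + insurance = 404630.10 + 72.71 = 404702.81
Import duty = 404702.81 × 11% = 44517.31
Buyer bears: insurance 72.71 + destination terminal 627.38 + brokerage 432.08 + delivery 189.84 + duty 44517.31 = 45839.32
Landed cost = invoice 404630.10 + 45839.32 = 450469.42

Total landed cost: AUD 450469.42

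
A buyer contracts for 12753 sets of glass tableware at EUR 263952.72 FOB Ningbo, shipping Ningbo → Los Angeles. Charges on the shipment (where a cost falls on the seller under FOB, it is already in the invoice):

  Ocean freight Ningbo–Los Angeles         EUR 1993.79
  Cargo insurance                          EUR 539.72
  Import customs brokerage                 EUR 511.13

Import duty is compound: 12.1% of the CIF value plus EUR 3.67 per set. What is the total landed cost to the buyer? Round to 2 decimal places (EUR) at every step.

Total landed cost: EUR 346045.70

FOB: the seller bears costs until goods are on board at the origin port; the buyer bears freight, insurance and all costs thereafter.
CIF value = FOB price + freight + insurance = 263952.72 + 1993.79 + 539.72 = 266486.23
Ad valorem component: 266486.23 × 12.1% = 32244.83
Specific component: 12753 × 3.67 = 46803.51
Import duty = 32244.83 + 46803.51 = 79048.34
Buyer bears: freight 1993.79 + insurance 539.72 + brokerage 511.13 + duty 79048.34 = 82092.98
Landed cost = invoice 263952.72 + 82092.98 = 346045.70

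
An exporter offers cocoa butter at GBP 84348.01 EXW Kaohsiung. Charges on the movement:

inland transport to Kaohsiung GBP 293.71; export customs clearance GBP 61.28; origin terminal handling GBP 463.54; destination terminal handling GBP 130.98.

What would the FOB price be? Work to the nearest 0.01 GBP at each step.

FOB price: GBP 85166.54

Not relevant to the conversion: destination terminal — on the buyer under both terms; not part of either seller's price.
From EXW to FOB, the seller additionally bears: inland to port, export clearance, origin terminal.
FOB price = 84348.01 + 293.71 + 61.28 + 463.54 = 85166.54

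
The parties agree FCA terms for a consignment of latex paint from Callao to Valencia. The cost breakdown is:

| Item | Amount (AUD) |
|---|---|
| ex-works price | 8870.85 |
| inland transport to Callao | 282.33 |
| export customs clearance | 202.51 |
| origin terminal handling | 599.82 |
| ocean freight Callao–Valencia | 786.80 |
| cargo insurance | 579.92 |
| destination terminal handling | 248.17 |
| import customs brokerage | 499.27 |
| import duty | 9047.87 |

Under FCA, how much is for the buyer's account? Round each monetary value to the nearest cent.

FCA: the seller delivers export-cleared goods to the carrier; the buyer bears costs from that point.
Seller's account: goods 8870.85 + inland to port 282.33 + export clearance 202.51 = 9355.69
Buyer's account: origin terminal 599.82 + freight 786.80 + insurance 579.92 + destination terminal 248.17 + brokerage 499.27 + duty 9047.87 = 11761.85

Buyer's account: AUD 11761.85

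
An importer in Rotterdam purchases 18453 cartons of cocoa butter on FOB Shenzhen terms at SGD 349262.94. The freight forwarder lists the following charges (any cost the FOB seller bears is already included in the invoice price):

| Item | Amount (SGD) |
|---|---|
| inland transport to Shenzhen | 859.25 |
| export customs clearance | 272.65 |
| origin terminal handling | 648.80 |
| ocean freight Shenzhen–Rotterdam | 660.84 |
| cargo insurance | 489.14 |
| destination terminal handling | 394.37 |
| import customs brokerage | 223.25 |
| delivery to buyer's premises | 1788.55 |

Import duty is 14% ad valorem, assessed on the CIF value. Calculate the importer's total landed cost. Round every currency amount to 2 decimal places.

Total landed cost: SGD 401876.90

FOB: the seller bears costs until goods are on board at the origin port; the buyer bears freight, insurance and all costs thereafter.
Already in the invoice (seller's account under FOB): inland to port, export clearance, origin terminal — exclude.
CIF value = FOB price + freight + insurance = 349262.94 + 660.84 + 489.14 = 350412.92
Import duty = 350412.92 × 14% = 49057.81
Buyer bears: freight 660.84 + insurance 489.14 + destination terminal 394.37 + brokerage 223.25 + delivery 1788.55 + duty 49057.81 = 52613.96
Landed cost = invoice 349262.94 + 52613.96 = 401876.90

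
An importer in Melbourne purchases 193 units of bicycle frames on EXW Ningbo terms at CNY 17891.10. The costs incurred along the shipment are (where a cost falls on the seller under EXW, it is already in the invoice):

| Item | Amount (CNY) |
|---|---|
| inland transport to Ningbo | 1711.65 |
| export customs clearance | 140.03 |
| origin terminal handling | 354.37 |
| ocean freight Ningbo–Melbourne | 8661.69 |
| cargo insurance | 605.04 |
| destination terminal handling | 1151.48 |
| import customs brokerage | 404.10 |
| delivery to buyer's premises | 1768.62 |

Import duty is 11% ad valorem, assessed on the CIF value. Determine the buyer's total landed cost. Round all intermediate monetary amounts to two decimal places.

EXW: the seller makes goods available at their premises; the buyer bears all onward costs.
CIF value = EXW price + inland to port + export clearance + origin terminal + freight + insurance = 17891.10 + 1711.65 + 140.03 + 354.37 + 8661.69 + 605.04 = 29363.88
Import duty = 29363.88 × 11% = 3230.03
Buyer bears: inland to port 1711.65 + export clearance 140.03 + origin terminal 354.37 + freight 8661.69 + insurance 605.04 + destination terminal 1151.48 + brokerage 404.10 + delivery 1768.62 + duty 3230.03 = 18027.01
Landed cost = invoice 17891.10 + 18027.01 = 35918.11

Total landed cost: CNY 35918.11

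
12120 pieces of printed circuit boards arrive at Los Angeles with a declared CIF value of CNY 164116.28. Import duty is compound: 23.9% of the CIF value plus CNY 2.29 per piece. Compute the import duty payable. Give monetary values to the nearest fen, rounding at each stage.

Ad valorem component: 164116.28 × 23.9% = 39223.79
Specific component: 12120 × 2.29 = 27754.80
Import duty = 39223.79 + 27754.80 = 66978.59

Import duty: CNY 66978.59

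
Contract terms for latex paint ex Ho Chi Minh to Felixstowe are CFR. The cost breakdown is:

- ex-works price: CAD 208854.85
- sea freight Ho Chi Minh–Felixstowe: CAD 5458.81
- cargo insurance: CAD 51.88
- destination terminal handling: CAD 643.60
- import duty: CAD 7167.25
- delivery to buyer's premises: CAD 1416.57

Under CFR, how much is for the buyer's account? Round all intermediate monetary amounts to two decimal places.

CFR: the seller pays costs through ocean freight to the destination port, but not insurance.
Seller's account: goods 208854.85 + freight 5458.81 = 214313.66
Buyer's account: insurance 51.88 + destination terminal 643.60 + duty 7167.25 + delivery 1416.57 = 9279.30

Buyer's account: CAD 9279.30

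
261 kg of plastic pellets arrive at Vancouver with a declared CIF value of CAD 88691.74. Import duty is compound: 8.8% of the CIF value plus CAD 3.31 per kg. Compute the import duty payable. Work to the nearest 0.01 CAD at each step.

Ad valorem component: 88691.74 × 8.8% = 7804.87
Specific component: 261 × 3.31 = 863.91
Import duty = 7804.87 + 863.91 = 8668.78

Import duty: CAD 8668.78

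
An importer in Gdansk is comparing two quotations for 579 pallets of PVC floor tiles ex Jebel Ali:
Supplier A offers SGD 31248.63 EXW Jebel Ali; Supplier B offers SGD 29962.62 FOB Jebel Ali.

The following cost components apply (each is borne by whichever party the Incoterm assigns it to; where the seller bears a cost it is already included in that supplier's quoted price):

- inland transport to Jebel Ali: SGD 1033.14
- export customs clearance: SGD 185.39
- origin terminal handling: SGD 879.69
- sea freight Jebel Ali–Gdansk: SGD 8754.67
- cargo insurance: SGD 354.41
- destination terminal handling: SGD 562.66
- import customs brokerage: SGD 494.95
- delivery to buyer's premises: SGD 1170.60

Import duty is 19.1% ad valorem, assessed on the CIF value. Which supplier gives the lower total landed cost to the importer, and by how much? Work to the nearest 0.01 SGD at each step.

Supplier A (EXW):
CIF value = EXW price + inland to port + export clearance + origin terminal + freight + insurance = 31248.63 + 1033.14 + 185.39 + 879.69 + 8754.67 + 354.41 = 42455.93
Import duty = 42455.93 × 19.1% = 8109.08
Buyer bears (A): 1033.14 + 185.39 + 879.69 + 8754.67 + 354.41 + 562.66 + 494.95 + 1170.60 = 13435.51
Landed cost (A) = invoice 31248.63 + 13435.51 + duty 8109.08 = 52793.22
Supplier B (FOB):
CIF value = FOB price + freight + insurance = 29962.62 + 8754.67 + 354.41 = 39071.70
Import duty = 39071.70 × 19.1% = 7462.69
Buyer bears (B): 8754.67 + 354.41 + 562.66 + 494.95 + 1170.60 = 11337.29
Landed cost (B) = invoice 29962.62 + 11337.29 + duty 7462.69 = 48762.60
Difference = |52793.22 − 48762.60| = 4030.62

Supplier B is cheaper by SGD 4030.62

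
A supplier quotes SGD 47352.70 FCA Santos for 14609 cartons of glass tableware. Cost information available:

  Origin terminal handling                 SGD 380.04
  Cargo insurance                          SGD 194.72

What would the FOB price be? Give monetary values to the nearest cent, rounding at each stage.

FOB price: SGD 47732.74

Not relevant to the conversion: insurance — on the buyer under both terms; not part of either seller's price.
From FCA to FOB, the seller additionally bears: origin terminal.
FOB price = 47352.70 + 380.04 = 47732.74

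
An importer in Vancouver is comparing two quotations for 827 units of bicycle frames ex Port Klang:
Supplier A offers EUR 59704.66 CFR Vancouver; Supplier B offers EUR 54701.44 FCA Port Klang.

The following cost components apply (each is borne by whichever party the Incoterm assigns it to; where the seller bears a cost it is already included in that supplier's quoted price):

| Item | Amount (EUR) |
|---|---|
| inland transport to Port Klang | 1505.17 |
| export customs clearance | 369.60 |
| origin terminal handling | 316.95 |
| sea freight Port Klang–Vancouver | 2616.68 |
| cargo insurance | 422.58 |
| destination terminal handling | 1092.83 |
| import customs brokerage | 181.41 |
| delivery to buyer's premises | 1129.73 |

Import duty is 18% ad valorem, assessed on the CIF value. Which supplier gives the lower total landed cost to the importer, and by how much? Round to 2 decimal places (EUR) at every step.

Supplier B is cheaper by EUR 2442.11

Supplier A (CFR):
CIF value = CFR price + insurance = 59704.66 + 422.58 = 60127.24
Import duty = 60127.24 × 18% = 10822.90
Buyer bears (A): 422.58 + 1092.83 + 181.41 + 1129.73 = 2826.55
Landed cost (A) = invoice 59704.66 + 2826.55 + duty 10822.90 = 73354.11
Supplier B (FCA):
CIF value = FCA price + origin terminal + freight + insurance = 54701.44 + 316.95 + 2616.68 + 422.58 = 58057.65
Import duty = 58057.65 × 18% = 10450.38
Buyer bears (B): 316.95 + 2616.68 + 422.58 + 1092.83 + 181.41 + 1129.73 = 5760.18
Landed cost (B) = invoice 54701.44 + 5760.18 + duty 10450.38 = 70912.00
Difference = |73354.11 − 70912.00| = 2442.11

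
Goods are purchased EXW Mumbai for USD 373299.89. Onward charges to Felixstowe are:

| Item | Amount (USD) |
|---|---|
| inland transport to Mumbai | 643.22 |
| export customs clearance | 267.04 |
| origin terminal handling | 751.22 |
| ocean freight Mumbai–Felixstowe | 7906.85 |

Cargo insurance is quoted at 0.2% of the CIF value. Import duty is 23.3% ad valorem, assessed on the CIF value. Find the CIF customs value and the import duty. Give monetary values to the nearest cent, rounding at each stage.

CIF value: USD 383635.49; import duty: USD 89387.07

Let C be the CIF value. C = EXW price + pre-shipment costs + freight + 0.2% × C
C − 0.2% × C = 373299.89 + 643.22 + 267.04 + 751.22 + 7906.85
0.998 × C = 382868.22
C = 382868.22 / 0.998 = 383635.49
Insurance premium = 0.2% × 383635.49 = 767.27
Import duty = 383635.49 × 23.3% = 89387.07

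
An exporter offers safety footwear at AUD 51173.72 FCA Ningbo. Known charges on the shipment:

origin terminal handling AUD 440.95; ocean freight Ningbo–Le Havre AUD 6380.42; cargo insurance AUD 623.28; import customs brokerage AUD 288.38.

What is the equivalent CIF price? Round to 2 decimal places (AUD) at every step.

Not relevant to the conversion: brokerage — on the buyer under both terms; not part of either seller's price.
From FCA to CIF, the seller additionally bears: origin terminal, freight, insurance.
CIF price = 51173.72 + 440.95 + 6380.42 + 623.28 = 58618.37

CIF price: AUD 58618.37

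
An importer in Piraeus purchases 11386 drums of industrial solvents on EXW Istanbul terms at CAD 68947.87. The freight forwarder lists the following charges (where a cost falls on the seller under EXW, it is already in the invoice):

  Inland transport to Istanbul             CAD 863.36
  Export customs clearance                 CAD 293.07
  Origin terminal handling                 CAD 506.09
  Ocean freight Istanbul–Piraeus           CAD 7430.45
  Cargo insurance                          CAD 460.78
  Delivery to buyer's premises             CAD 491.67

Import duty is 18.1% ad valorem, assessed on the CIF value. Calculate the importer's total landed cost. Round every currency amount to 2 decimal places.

EXW: the seller makes goods available at their premises; the buyer bears all onward costs.
CIF value = EXW price + inland to port + export clearance + origin terminal + freight + insurance = 68947.87 + 863.36 + 293.07 + 506.09 + 7430.45 + 460.78 = 78501.62
Import duty = 78501.62 × 18.1% = 14208.79
Buyer bears: inland to port 863.36 + export clearance 293.07 + origin terminal 506.09 + freight 7430.45 + insurance 460.78 + delivery 491.67 + duty 14208.79 = 24254.21
Landed cost = invoice 68947.87 + 24254.21 = 93202.08

Total landed cost: CAD 93202.08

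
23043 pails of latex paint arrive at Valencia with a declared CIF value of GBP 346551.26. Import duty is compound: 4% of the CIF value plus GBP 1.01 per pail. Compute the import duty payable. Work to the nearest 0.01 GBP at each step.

Ad valorem component: 346551.26 × 4% = 13862.05
Specific component: 23043 × 1.01 = 23273.43
Import duty = 13862.05 + 23273.43 = 37135.48

Import duty: GBP 37135.48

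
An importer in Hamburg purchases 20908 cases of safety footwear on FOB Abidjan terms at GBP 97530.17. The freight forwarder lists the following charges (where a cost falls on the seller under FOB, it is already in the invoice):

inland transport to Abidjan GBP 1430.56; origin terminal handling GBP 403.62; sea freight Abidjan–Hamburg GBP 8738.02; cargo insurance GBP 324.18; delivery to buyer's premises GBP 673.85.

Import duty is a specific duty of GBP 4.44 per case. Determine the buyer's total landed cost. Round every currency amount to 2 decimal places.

FOB: the seller bears costs until goods are on board at the origin port; the buyer bears freight, insurance and all costs thereafter.
Already in the invoice (seller's account under FOB): inland to port, origin terminal — exclude.
CIF value = FOB price + freight + insurance = 97530.17 + 8738.02 + 324.18 = 106592.37
Import duty = 20908 × 4.44 = 92831.52
Buyer bears: freight 8738.02 + insurance 324.18 + delivery 673.85 + duty 92831.52 = 102567.57
Landed cost = invoice 97530.17 + 102567.57 = 200097.74

Total landed cost: GBP 200097.74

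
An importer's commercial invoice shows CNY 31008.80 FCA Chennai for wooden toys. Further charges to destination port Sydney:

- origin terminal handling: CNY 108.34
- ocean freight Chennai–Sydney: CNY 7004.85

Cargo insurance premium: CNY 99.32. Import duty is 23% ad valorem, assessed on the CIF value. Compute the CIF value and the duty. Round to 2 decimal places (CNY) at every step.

CIF value: CNY 38221.31; import duty: CNY 8790.90

CIF = FCA price + pre-shipment costs + freight + insurance
CIF = 31008.80 + 108.34 + 7004.85 + 99.32 = 38221.31
Import duty = 38221.31 × 23% = 8790.90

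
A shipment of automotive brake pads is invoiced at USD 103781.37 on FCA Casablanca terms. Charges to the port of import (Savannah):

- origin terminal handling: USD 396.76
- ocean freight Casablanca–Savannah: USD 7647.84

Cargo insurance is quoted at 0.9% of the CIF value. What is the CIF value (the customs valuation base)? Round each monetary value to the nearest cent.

CIF value: USD 112841.54

Let C be the CIF value. C = FCA price + pre-shipment costs + freight + 0.9% × C
C − 0.9% × C = 103781.37 + 396.76 + 7647.84
0.991 × C = 111825.97
C = 111825.97 / 0.991 = 112841.54
Insurance premium = 0.9% × 112841.54 = 1015.57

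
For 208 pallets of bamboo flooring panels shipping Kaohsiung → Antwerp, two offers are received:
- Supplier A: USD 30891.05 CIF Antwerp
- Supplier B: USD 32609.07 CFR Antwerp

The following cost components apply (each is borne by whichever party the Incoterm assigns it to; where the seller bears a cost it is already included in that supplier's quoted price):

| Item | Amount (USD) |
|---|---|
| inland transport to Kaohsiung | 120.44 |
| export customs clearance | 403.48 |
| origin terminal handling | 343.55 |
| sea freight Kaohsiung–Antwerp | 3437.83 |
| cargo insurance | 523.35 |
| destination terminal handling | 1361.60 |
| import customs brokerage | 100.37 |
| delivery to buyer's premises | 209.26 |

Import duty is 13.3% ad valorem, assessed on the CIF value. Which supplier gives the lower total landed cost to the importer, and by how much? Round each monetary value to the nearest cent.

Supplier A is cheaper by USD 2539.47

Supplier A (CIF):
The CIF price already equals the CIF value: 30891.05
Import duty = 30891.05 × 13.3% = 4108.51
Buyer bears (A): 1361.60 + 100.37 + 209.26 = 1671.23
Landed cost (A) = invoice 30891.05 + 1671.23 + duty 4108.51 = 36670.79
Supplier B (CFR):
CIF value = CFR price + insurance = 32609.07 + 523.35 = 33132.42
Import duty = 33132.42 × 13.3% = 4406.61
Buyer bears (B): 523.35 + 1361.60 + 100.37 + 209.26 = 2194.58
Landed cost (B) = invoice 32609.07 + 2194.58 + duty 4406.61 = 39210.26
Difference = |36670.79 − 39210.26| = 2539.47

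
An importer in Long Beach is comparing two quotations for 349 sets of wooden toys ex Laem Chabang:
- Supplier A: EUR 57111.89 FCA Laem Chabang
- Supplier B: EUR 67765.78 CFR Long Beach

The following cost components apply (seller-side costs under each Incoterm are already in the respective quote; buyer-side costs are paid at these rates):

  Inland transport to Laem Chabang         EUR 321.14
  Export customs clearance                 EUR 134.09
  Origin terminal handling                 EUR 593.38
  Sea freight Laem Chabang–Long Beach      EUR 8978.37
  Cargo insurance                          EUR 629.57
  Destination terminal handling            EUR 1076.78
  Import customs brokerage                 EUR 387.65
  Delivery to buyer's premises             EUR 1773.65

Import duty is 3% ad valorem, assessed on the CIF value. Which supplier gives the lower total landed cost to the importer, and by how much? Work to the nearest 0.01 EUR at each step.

Supplier A (FCA):
CIF value = FCA price + origin terminal + freight + insurance = 57111.89 + 593.38 + 8978.37 + 629.57 = 67313.21
Import duty = 67313.21 × 3% = 2019.40
Buyer bears (A): 593.38 + 8978.37 + 629.57 + 1076.78 + 387.65 + 1773.65 = 13439.40
Landed cost (A) = invoice 57111.89 + 13439.40 + duty 2019.40 = 72570.69
Supplier B (CFR):
CIF value = CFR price + insurance = 67765.78 + 629.57 = 68395.35
Import duty = 68395.35 × 3% = 2051.86
Buyer bears (B): 629.57 + 1076.78 + 387.65 + 1773.65 = 3867.65
Landed cost (B) = invoice 67765.78 + 3867.65 + duty 2051.86 = 73685.29
Difference = |72570.69 − 73685.29| = 1114.60

Supplier A is cheaper by EUR 1114.60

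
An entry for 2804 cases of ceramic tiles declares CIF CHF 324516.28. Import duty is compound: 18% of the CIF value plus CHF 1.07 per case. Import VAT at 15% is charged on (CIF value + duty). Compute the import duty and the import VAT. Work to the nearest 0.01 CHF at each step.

Import duty: CHF 61413.21; import VAT: CHF 57889.42

Ad valorem component: 324516.28 × 18% = 58412.93
Specific component: 2804 × 1.07 = 3000.28
Import duty = 58412.93 + 3000.28 = 61413.21
VAT base = CIF + duty = 324516.28 + 61413.21 = 385929.49
Import VAT = 385929.49 × 15% = 57889.42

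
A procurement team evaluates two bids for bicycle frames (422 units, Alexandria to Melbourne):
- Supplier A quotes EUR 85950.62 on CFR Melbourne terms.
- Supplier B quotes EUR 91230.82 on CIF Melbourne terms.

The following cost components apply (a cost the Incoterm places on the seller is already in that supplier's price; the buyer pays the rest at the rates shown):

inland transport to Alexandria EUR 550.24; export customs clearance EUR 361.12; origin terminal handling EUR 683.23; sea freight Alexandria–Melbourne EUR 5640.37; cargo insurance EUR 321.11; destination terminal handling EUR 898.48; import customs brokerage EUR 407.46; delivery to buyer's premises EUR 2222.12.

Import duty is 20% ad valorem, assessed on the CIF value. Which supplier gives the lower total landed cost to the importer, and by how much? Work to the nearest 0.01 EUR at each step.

Supplier A (CFR):
CIF value = CFR price + insurance = 85950.62 + 321.11 = 86271.73
Import duty = 86271.73 × 20% = 17254.35
Buyer bears (A): 321.11 + 898.48 + 407.46 + 2222.12 = 3849.17
Landed cost (A) = invoice 85950.62 + 3849.17 + duty 17254.35 = 107054.14
Supplier B (CIF):
The CIF price already equals the CIF value: 91230.82
Import duty = 91230.82 × 20% = 18246.16
Buyer bears (B): 898.48 + 407.46 + 2222.12 = 3528.06
Landed cost (B) = invoice 91230.82 + 3528.06 + duty 18246.16 = 113005.04
Difference = |107054.14 − 113005.04| = 5950.90

Supplier A is cheaper by EUR 5950.90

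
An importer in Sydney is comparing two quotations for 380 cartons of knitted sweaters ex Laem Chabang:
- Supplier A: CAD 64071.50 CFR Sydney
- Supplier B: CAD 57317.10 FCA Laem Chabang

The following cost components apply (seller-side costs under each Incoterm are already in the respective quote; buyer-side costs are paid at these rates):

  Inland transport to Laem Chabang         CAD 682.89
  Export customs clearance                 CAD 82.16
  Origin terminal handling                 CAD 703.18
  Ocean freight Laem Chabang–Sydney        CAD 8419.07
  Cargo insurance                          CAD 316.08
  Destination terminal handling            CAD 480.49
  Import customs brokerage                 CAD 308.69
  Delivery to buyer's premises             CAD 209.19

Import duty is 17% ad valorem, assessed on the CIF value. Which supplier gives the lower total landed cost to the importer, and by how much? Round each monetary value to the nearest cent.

Supplier A (CFR):
CIF value = CFR price + insurance = 64071.50 + 316.08 = 64387.58
Import duty = 64387.58 × 17% = 10945.89
Buyer bears (A): 316.08 + 480.49 + 308.69 + 209.19 = 1314.45
Landed cost (A) = invoice 64071.50 + 1314.45 + duty 10945.89 = 76331.84
Supplier B (FCA):
CIF value = FCA price + origin terminal + freight + insurance = 57317.10 + 703.18 + 8419.07 + 316.08 = 66755.43
Import duty = 66755.43 × 17% = 11348.42
Buyer bears (B): 703.18 + 8419.07 + 316.08 + 480.49 + 308.69 + 209.19 = 10436.70
Landed cost (B) = invoice 57317.10 + 10436.70 + duty 11348.42 = 79102.22
Difference = |76331.84 − 79102.22| = 2770.38

Supplier A is cheaper by CAD 2770.38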